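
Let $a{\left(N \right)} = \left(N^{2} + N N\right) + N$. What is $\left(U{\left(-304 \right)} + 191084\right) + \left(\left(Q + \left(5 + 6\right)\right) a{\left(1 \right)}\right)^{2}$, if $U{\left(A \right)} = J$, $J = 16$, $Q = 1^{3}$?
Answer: $192396$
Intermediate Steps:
$Q = 1$
$U{\left(A \right)} = 16$
$a{\left(N \right)} = N + 2 N^{2}$ ($a{\left(N \right)} = \left(N^{2} + N^{2}\right) + N = 2 N^{2} + N = N + 2 N^{2}$)
$\left(U{\left(-304 \right)} + 191084\right) + \left(\left(Q + \left(5 + 6\right)\right) a{\left(1 \right)}\right)^{2} = \left(16 + 191084\right) + \left(\left(1 + \left(5 + 6\right)\right) 1 \left(1 + 2 \cdot 1\right)\right)^{2} = 191100 + \left(\left(1 + 11\right) 1 \left(1 + 2\right)\right)^{2} = 191100 + \left(12 \cdot 1 \cdot 3\right)^{2} = 191100 + \left(12 \cdot 3\right)^{2} = 191100 + 36^{2} = 191100 + 1296 = 192396$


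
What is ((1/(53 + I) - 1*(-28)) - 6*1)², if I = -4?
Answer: 1164241/2401 ≈ 484.90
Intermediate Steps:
((1/(53 + I) - 1*(-28)) - 6*1)² = ((1/(53 - 4) - 1*(-28)) - 6*1)² = ((1/49 + 28) - 6)² = (1373/49 - 6)² = (1079/49)² = 1164241/2401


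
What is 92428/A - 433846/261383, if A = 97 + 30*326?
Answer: 149428654/19411127 ≈ 7.6981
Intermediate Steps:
A = 9877 (A = 97 + 9780 = 9877)
92428/A - 433846/261383 = 92428/9877 - 433846/261383 = 92428*(1/9877) - 433846*1/261383 = 13204/1411 - 22834/13757 = 149428654/19411127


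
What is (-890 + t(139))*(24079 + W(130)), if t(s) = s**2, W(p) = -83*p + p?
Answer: 247325589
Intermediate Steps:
W(p) = -82*p
(-890 + t(139))*(24079 + W(130)) = (-890 + 139**2)*(24079 - 82*130) = (-890 + 19321)*(24079 - 10660) = 18431*13419 = 247325589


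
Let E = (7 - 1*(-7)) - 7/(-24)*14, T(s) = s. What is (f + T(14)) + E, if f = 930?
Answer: 11545/12 ≈ 962.08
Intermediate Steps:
E = 217/12 (E = (7 + 7) - 7*(-1/24)*14 = 14 + (7/24)*14 = 14 + 49/12 = 217/12 ≈ 18.083)
(f + T(14)) + E = (930 + 14) + 217/12 = 944 + 217/12 = 11545/12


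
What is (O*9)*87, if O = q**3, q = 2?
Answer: 6264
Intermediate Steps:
O = 8 (O = 2**3 = 8)
(O*9)*87 = (8*9)*87 = 72*87 = 6264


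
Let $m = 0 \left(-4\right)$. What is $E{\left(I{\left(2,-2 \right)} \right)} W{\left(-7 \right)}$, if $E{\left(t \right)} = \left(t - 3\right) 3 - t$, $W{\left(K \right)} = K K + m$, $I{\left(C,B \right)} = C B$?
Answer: $-833$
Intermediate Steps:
$I{\left(C,B \right)} = B C$
$m = 0$
$W{\left(K \right)} = K^{2}$ ($W{\left(K \right)} = K K + 0 = K^{2} + 0 = K^{2}$)
$E{\left(t \right)} = -9 + 2 t$ ($E{\left(t \right)} = \left(-3 + t\right) 3 - t = \left(-9 + 3 t\right) - t = -9 + 2 t$)
$E{\left(I{\left(2,-2 \right)} \right)} W{\left(-7 \right)} = \left(-9 + 2 \left(\left(-2\right) 2\right)\right) \left(-7\right)^{2} = \left(-9 + 2 \left(-4\right)\right) 49 = \left(-9 - 8\right) 49 = \left(-17\right) 49 = -833$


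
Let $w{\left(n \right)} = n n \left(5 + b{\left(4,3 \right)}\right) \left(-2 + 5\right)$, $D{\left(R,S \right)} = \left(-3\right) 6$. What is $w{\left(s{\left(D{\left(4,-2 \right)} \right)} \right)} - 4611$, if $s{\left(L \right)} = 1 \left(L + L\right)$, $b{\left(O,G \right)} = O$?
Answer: $30381$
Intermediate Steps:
$D{\left(R,S \right)} = -18$
$s{\left(L \right)} = 2 L$ ($s{\left(L \right)} = 1 \cdot 2 L = 2 L$)
$w{\left(n \right)} = 27 n^{2}$ ($w{\left(n \right)} = n n \left(5 + 4\right) \left(-2 + 5\right) = n^{2} \cdot 9 \cdot 3 = n^{2} \cdot 27 = 27 n^{2}$)
$w{\left(s{\left(D{\left(4,-2 \right)} \right)} \right)} - 4611 = 27 \left(2 \left(-18\right)\right)^{2} - 4611 = 27 \left(-36\right)^{2} - 4611 = 27 \cdot 1296 - 4611 = 34992 - 4611 = 30381$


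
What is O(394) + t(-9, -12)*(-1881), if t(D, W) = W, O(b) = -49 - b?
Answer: 22129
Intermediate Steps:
O(394) + t(-9, -12)*(-1881) = (-49 - 1*394) - 12*(-1881) = (-49 - 394) + 22572 = -443 + 22572 = 22129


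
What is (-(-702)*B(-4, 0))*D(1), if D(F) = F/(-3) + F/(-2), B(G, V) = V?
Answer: 0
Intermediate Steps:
D(F) = -5*F/6 (D(F) = F*(-⅓) + F*(-½) = -F/3 - F/2 = -5*F/6)
(-(-702)*B(-4, 0))*D(1) = (-(-702)*0)*(-⅚*1) = -39*0*(-⅚) = 0*(-⅚) = 0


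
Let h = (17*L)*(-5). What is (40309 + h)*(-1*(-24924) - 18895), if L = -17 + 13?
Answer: 245072821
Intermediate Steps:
L = -4
h = 340 (h = (17*(-4))*(-5) = -68*(-5) = 340)
(40309 + h)*(-1*(-24924) - 18895) = (40309 + 340)*(-1*(-24924) - 18895) = 40649*(24924 - 18895) = 40649*6029 = 245072821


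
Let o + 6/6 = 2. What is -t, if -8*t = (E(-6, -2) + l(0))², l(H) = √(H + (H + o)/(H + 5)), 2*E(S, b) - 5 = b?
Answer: 49/160 + 3*√5/40 ≈ 0.47396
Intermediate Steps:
o = 1 (o = -1 + 2 = 1)
E(S, b) = 5/2 + b/2
l(H) = √(H + (1 + H)/(5 + H)) (l(H) = √(H + (H + 1)/(H + 5)) = √(H + (1 + H)/(5 + H)))
t = -(3/2 + √5/5)²/8 (t = -((5/2 + (½)*(-2)) + √((1 + 0 + 0*(5 + 0))/(5 + 0)))²/8 = -((5/2 - 1) + √((1 + 0 + 0*5)/5))²/8 = -(3/2 + √((1 + 0 + 0)/5))²/8 = -(3/2 + √((⅕)*1))²/8 = -(3/2 + √(⅕))²/8 = -(3/2 + √5/5)²/8 ≈ -0.47396)
-t = -(-49/160 - 3*√5/40) = 49/160 + 3*√5/40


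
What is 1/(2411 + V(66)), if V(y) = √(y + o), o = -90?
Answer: 2411/5812945 - 2*I*√6/5812945 ≈ 0.00041476 - 8.4277e-7*I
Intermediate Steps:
V(y) = √(-90 + y) (V(y) = √(y - 90) = √(-90 + y))
1/(2411 + V(66)) = 1/(2411 + √(-90 + 66)) = 1/(2411 + √(-24)) = 1/(2411 + 2*I*√6)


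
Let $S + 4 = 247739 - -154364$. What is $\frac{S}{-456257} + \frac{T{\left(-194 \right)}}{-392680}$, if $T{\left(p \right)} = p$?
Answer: $- \frac{78903860731}{89581499380} \approx -0.88081$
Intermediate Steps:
$S = 402099$ ($S = -4 + \left(247739 - -154364\right) = -4 + \left(247739 + 154364\right) = -4 + 402103 = 402099$)
$\frac{S}{-456257} + \frac{T{\left(-194 \right)}}{-392680} = \frac{402099}{-456257} - \frac{194}{-392680} = 402099 \left(- \frac{1}{456257}\right) - - \frac{97}{196340} = - \frac{402099}{456257} + \frac{97}{196340} = - \frac{78903860731}{89581499380}$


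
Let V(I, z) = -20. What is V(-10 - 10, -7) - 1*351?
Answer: -371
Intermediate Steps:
V(-10 - 10, -7) - 1*351 = -20 - 1*351 = -20 - 351 = -371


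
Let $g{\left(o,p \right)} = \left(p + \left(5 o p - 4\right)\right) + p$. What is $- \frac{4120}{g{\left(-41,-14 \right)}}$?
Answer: $- \frac{2060}{1419} \approx -1.4517$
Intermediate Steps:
$g{\left(o,p \right)} = -4 + 2 p + 5 o p$ ($g{\left(o,p \right)} = \left(p + \left(5 o p - 4\right)\right) + p = \left(p + \left(-4 + 5 o p\right)\right) + p = \left(-4 + p + 5 o p\right) + p = -4 + 2 p + 5 o p$)
$- \frac{4120}{g{\left(-41,-14 \right)}} = - \frac{4120}{-4 + 2 \left(-14\right) + 5 \left(-41\right) \left(-14\right)} = - \frac{4120}{-4 - 28 + 2870} = - \frac{4120}{2838} = \left(-4120\right) \frac{1}{2838} = - \frac{2060}{1419}$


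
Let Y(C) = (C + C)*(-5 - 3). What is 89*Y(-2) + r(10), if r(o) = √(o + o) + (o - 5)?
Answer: 2853 + 2*√5 ≈ 2857.5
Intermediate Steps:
Y(C) = -16*C (Y(C) = (2*C)*(-8) = -16*C)
r(o) = -5 + o + √2*√o (r(o) = √(2*o) + (-5 + o) = √2*√o + (-5 + o) = -5 + o + √2*√o)
89*Y(-2) + r(10) = 89*(-16*(-2)) + (-5 + 10 + √2*√10) = 89*32 + (-5 + 10 + 2*√5) = 2848 + (5 + 2*√5) = 2853 + 2*√5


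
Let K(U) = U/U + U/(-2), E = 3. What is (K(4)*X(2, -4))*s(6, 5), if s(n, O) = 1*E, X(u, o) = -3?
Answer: 9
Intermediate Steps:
s(n, O) = 3 (s(n, O) = 1*3 = 3)
K(U) = 1 - U/2 (K(U) = 1 + U*(-½) = 1 - U/2)
(K(4)*X(2, -4))*s(6, 5) = ((1 - ½*4)*(-3))*3 = ((1 - 2)*(-3))*3 = -1*(-3)*3 = 3*3 = 9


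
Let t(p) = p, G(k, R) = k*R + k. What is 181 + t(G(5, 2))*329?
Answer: 5116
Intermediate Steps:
G(k, R) = k + R*k (G(k, R) = R*k + k = k + R*k)
181 + t(G(5, 2))*329 = 181 + (5*(1 + 2))*329 = 181 + (5*3)*329 = 181 + 15*329 = 181 + 4935 = 5116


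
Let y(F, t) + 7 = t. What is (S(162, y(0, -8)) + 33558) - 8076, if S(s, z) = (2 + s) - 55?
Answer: 25591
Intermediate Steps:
y(F, t) = -7 + t
S(s, z) = -53 + s
(S(162, y(0, -8)) + 33558) - 8076 = ((-53 + 162) + 33558) - 8076 = (109 + 33558) - 8076 = 33667 - 8076 = 25591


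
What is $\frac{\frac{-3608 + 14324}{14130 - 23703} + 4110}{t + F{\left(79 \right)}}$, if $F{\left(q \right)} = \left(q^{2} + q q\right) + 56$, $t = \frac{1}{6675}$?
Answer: $\frac{87518848650}{267058462841} \approx 0.32771$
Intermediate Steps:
$t = \frac{1}{6675} \approx 0.00014981$
$F{\left(q \right)} = 56 + 2 q^{2}$ ($F{\left(q \right)} = \left(q^{2} + q^{2}\right) + 56 = 2 q^{2} + 56 = 56 + 2 q^{2}$)
$\frac{\frac{-3608 + 14324}{14130 - 23703} + 4110}{t + F{\left(79 \right)}} = \frac{\frac{-3608 + 14324}{14130 - 23703} + 4110}{\frac{1}{6675} + \left(56 + 2 \cdot 79^{2}\right)} = \frac{\frac{10716}{-9573} + 4110}{\frac{1}{6675} + \left(56 + 2 \cdot 6241\right)} = \frac{10716 \left(- \frac{1}{9573}\right) + 4110}{\frac{1}{6675} + \left(56 + 12482\right)} = \frac{- \frac{3572}{3191} + 4110}{\frac{1}{6675} + 12538} = \frac{13111438}{3191 \cdot \frac{83691151}{6675}} = \frac{13111438}{3191} \cdot \frac{6675}{83691151} = \frac{87518848650}{267058462841}$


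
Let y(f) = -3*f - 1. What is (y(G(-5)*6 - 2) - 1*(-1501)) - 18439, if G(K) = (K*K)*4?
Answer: -18733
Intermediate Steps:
G(K) = 4*K² (G(K) = K²*4 = 4*K²)
y(f) = -1 - 3*f
(y(G(-5)*6 - 2) - 1*(-1501)) - 18439 = ((-1 - 3*((4*(-5)²)*6 - 2)) - 1*(-1501)) - 18439 = ((-1 - 3*((4*25)*6 - 2)) + 1501) - 18439 = ((-1 - 3*(100*6 - 2)) + 1501) - 18439 = ((-1 - 3*(600 - 2)) + 1501) - 18439 = ((-1 - 3*598) + 1501) - 18439 = ((-1 - 1794) + 1501) - 18439 = (-1795 + 1501) - 18439 = -294 - 18439 = -18733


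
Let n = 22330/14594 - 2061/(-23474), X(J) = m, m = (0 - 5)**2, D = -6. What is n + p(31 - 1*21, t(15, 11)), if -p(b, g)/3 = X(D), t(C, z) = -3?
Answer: -12569607023/171289778 ≈ -73.382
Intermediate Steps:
m = 25 (m = (-5)**2 = 25)
X(J) = 25
p(b, g) = -75 (p(b, g) = -3*25 = -75)
n = 277126327/171289778 (n = 22330*(1/14594) - 2061*(-1/23474) = 11165/7297 + 2061/23474 = 277126327/171289778 ≈ 1.6179)
n + p(31 - 1*21, t(15, 11)) = 277126327/171289778 - 75 = -12569607023/171289778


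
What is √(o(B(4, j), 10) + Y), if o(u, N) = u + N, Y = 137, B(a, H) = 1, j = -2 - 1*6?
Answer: 2*√37 ≈ 12.166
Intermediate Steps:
j = -8 (j = -2 - 6 = -8)
o(u, N) = N + u
√(o(B(4, j), 10) + Y) = √((10 + 1) + 137) = √(11 + 137) = √148 = 2*√37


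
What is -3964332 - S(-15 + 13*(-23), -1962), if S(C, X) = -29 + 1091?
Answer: -3965394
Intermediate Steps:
S(C, X) = 1062
-3964332 - S(-15 + 13*(-23), -1962) = -3964332 - 1*1062 = -3964332 - 1062 = -3965394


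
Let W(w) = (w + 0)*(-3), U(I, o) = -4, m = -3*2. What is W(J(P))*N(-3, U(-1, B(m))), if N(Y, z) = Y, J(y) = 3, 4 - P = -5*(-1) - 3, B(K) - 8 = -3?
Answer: 27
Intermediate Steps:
m = -6
B(K) = 5 (B(K) = 8 - 3 = 5)
P = 2 (P = 4 - (-5*(-1) - 3) = 4 - (5 - 3) = 4 - 1*2 = 4 - 2 = 2)
W(w) = -3*w (W(w) = w*(-3) = -3*w)
W(J(P))*N(-3, U(-1, B(m))) = -3*3*(-3) = -9*(-3) = 27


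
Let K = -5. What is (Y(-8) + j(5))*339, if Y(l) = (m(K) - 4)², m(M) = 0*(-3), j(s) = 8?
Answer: 8136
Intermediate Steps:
m(M) = 0
Y(l) = 16 (Y(l) = (0 - 4)² = (-4)² = 16)
(Y(-8) + j(5))*339 = (16 + 8)*339 = 24*339 = 8136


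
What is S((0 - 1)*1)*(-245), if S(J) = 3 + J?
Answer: -490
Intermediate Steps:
S((0 - 1)*1)*(-245) = (3 + (0 - 1)*1)*(-245) = (3 - 1*1)*(-245) = (3 - 1)*(-245) = 2*(-245) = -490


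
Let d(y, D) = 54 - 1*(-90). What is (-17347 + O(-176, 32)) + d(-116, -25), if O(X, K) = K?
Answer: -17171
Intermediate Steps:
d(y, D) = 144 (d(y, D) = 54 + 90 = 144)
(-17347 + O(-176, 32)) + d(-116, -25) = (-17347 + 32) + 144 = -17315 + 144 = -17171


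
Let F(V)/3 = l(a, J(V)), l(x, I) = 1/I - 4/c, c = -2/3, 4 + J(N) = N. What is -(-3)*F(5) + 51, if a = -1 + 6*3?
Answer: 114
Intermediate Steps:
J(N) = -4 + N
c = -⅔ (c = -2*⅓ = -⅔ ≈ -0.66667)
a = 17 (a = -1 + 18 = 17)
l(x, I) = 6 + 1/I (l(x, I) = 1/I - 4/(-⅔) = 1/I - 4*(-3/2) = 1/I + 6 = 6 + 1/I)
F(V) = 18 + 3/(-4 + V) (F(V) = 3*(6 + 1/(-4 + V)) = 18 + 3/(-4 + V))
-(-3)*F(5) + 51 = -(-3)*3*(-23 + 6*5)/(-4 + 5) + 51 = -(-3)*3*(-23 + 30)/1 + 51 = -(-3)*3*1*7 + 51 = -(-3)*21 + 51 = -1*(-63) + 51 = 63 + 51 = 114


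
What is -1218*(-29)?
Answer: 35322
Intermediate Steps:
-1218*(-29) = -14*(-2523) = 35322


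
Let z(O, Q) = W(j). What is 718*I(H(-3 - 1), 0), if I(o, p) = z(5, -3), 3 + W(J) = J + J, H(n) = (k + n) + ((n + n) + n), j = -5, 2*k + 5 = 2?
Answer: -9334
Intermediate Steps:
k = -3/2 (k = -5/2 + (½)*2 = -5/2 + 1 = -3/2 ≈ -1.5000)
H(n) = -3/2 + 4*n (H(n) = (-3/2 + n) + ((n + n) + n) = (-3/2 + n) + (2*n + n) = (-3/2 + n) + 3*n = -3/2 + 4*n)
W(J) = -3 + 2*J (W(J) = -3 + (J + J) = -3 + 2*J)
z(O, Q) = -13 (z(O, Q) = -3 + 2*(-5) = -3 - 10 = -13)
I(o, p) = -13
718*I(H(-3 - 1), 0) = 718*(-13) = -9334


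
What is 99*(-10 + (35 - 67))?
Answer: -4158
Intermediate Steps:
99*(-10 + (35 - 67)) = 99*(-10 - 32) = 99*(-42) = -4158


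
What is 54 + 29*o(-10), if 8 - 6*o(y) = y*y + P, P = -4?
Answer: -1114/3 ≈ -371.33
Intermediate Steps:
o(y) = 2 - y**2/6 (o(y) = 4/3 - (y*y - 4)/6 = 4/3 - (y**2 - 4)/6 = 4/3 - (-4 + y**2)/6 = 4/3 + (2/3 - y**2/6) = 2 - y**2/6)
54 + 29*o(-10) = 54 + 29*(2 - 1/6*(-10)**2) = 54 + 29*(2 - 1/6*100) = 54 + 29*(2 - 50/3) = 54 + 29*(-44/3) = 54 - 1276/3 = -1114/3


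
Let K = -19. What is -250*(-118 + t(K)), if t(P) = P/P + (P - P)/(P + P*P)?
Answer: 29250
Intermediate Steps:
t(P) = 1 (t(P) = 1 + 0/(P + P²) = 1 + 0 = 1)
-250*(-118 + t(K)) = -250*(-118 + 1) = -250*(-117) = 29250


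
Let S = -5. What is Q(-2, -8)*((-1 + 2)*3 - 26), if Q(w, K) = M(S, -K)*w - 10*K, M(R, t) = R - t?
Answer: -2438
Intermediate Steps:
Q(w, K) = -10*K + w*(-5 + K) (Q(w, K) = (-5 - (-1)*K)*w - 10*K = (-5 + K)*w - 10*K = w*(-5 + K) - 10*K = -10*K + w*(-5 + K))
Q(-2, -8)*((-1 + 2)*3 - 26) = (-10*(-8) - 2*(-5 - 8))*((-1 + 2)*3 - 26) = (80 - 2*(-13))*(1*3 - 26) = (80 + 26)*(3 - 26) = 106*(-23) = -2438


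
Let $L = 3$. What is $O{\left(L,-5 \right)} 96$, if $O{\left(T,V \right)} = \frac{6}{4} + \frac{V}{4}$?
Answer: $24$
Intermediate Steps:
$O{\left(T,V \right)} = \frac{3}{2} + \frac{V}{4}$ ($O{\left(T,V \right)} = 6 \cdot \frac{1}{4} + V \frac{1}{4} = \frac{3}{2} + \frac{V}{4}$)
$O{\left(L,-5 \right)} 96 = \left(\frac{3}{2} + \frac{1}{4} \left(-5\right)\right) 96 = \left(\frac{3}{2} - \frac{5}{4}\right) 96 = \frac{1}{4} \cdot 96 = 24$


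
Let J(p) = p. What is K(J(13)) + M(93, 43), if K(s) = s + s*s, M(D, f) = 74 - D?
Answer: 163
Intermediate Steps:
K(s) = s + s**2
K(J(13)) + M(93, 43) = 13*(1 + 13) + (74 - 1*93) = 13*14 + (74 - 93) = 182 - 19 = 163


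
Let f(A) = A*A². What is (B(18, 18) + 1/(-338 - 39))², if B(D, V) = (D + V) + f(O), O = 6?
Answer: 9025570009/142129 ≈ 63503.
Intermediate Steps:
f(A) = A³
B(D, V) = 216 + D + V (B(D, V) = (D + V) + 6³ = (D + V) + 216 = 216 + D + V)
(B(18, 18) + 1/(-338 - 39))² = ((216 + 18 + 18) + 1/(-338 - 39))² = (252 + 1/(-377))² = (252 - 1/377)² = (95003/377)² = 9025570009/142129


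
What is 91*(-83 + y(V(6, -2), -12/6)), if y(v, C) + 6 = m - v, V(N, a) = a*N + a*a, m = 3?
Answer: -7098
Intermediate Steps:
V(N, a) = a**2 + N*a (V(N, a) = N*a + a**2 = a**2 + N*a)
y(v, C) = -3 - v (y(v, C) = -6 + (3 - v) = -3 - v)
91*(-83 + y(V(6, -2), -12/6)) = 91*(-83 + (-3 - (-2)*(6 - 2))) = 91*(-83 + (-3 - (-2)*4)) = 91*(-83 + (-3 - 1*(-8))) = 91*(-83 + (-3 + 8)) = 91*(-83 + 5) = 91*(-78) = -7098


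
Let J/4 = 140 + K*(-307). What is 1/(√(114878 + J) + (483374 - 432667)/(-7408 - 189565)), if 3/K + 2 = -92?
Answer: 469431765817/210575199383138109 + 77596725458*√63772279/210575199383138109 ≈ 0.0029450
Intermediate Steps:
K = -3/94 (K = 3/(-2 - 92) = 3/(-94) = 3*(-1/94) = -3/94 ≈ -0.031915)
J = 28162/47 (J = 4*(140 - 3/94*(-307)) = 4*(140 + 921/94) = 4*(14081/94) = 28162/47 ≈ 599.19)
1/(√(114878 + J) + (483374 - 432667)/(-7408 - 189565)) = 1/(√(114878 + 28162/47) + (483374 - 432667)/(-7408 - 189565)) = 1/(√(5427428/47) + 50707/(-196973)) = 1/(2*√63772279/47 + 50707*(-1/196973)) = 1/(2*√63772279/47 - 50707/196973) = 1/(-50707/196973 + 2*√63772279/47)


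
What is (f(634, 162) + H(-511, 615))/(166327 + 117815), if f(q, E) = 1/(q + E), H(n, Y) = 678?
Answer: 539689/226177032 ≈ 0.0023861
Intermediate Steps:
f(q, E) = 1/(E + q)
(f(634, 162) + H(-511, 615))/(166327 + 117815) = (1/(162 + 634) + 678)/(166327 + 117815) = (1/796 + 678)/284142 = (1/796 + 678)*(1/284142) = (539689/796)*(1/284142) = 539689/226177032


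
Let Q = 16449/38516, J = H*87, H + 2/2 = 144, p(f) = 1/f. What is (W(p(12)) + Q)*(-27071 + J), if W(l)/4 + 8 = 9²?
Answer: -82389730115/19258 ≈ -4.2782e+6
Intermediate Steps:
W(l) = 292 (W(l) = -32 + 4*9² = -32 + 4*81 = -32 + 324 = 292)
H = 143 (H = -1 + 144 = 143)
J = 12441 (J = 143*87 = 12441)
Q = 16449/38516 (Q = 16449*(1/38516) = 16449/38516 ≈ 0.42707)
(W(p(12)) + Q)*(-27071 + J) = (292 + 16449/38516)*(-27071 + 12441) = (11263121/38516)*(-14630) = -82389730115/19258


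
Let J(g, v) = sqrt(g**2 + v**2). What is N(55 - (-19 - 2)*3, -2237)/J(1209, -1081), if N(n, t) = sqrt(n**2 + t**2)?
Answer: sqrt(13198798968506)/2630242 ≈ 1.3812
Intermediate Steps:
N(55 - (-19 - 2)*3, -2237)/J(1209, -1081) = sqrt((55 - (-19 - 2)*3)**2 + (-2237)**2)/(sqrt(1209**2 + (-1081)**2)) = sqrt((55 - (-21)*3)**2 + 5004169)/(sqrt(1461681 + 1168561)) = sqrt((55 - 1*(-63))**2 + 5004169)/(sqrt(2630242)) = sqrt((55 + 63)**2 + 5004169)*(sqrt(2630242)/2630242) = sqrt(118**2 + 5004169)*(sqrt(2630242)/2630242) = sqrt(13924 + 5004169)*(sqrt(2630242)/2630242) = sqrt(5018093)*(sqrt(2630242)/2630242) = sqrt(13198798968506)/2630242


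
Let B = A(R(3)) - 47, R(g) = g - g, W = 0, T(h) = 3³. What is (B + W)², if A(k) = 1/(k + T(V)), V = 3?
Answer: 1607824/729 ≈ 2205.5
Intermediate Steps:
T(h) = 27
R(g) = 0
A(k) = 1/(27 + k) (A(k) = 1/(k + 27) = 1/(27 + k))
B = -1268/27 (B = 1/(27 + 0) - 47 = 1/27 - 47 = -1268/27 ≈ -46.963)
(B + W)² = (-1268/27 + 0)² = (-1268/27)² = 1607824/729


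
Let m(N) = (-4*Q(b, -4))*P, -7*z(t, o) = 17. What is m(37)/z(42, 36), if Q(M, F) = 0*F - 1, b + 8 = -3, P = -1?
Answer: 28/17 ≈ 1.6471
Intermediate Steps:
b = -11 (b = -8 - 3 = -11)
z(t, o) = -17/7 (z(t, o) = -⅐*17 = -17/7)
Q(M, F) = -1 (Q(M, F) = 0 - 1 = -1)
m(N) = -4 (m(N) = -4*(-1)*(-1) = 4*(-1) = -4)
m(37)/z(42, 36) = -4/(-17/7) = -4*(-7/17) = 28/17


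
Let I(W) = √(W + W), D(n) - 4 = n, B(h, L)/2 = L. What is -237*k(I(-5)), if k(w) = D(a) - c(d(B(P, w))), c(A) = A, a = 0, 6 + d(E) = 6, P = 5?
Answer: -948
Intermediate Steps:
B(h, L) = 2*L
d(E) = 0 (d(E) = -6 + 6 = 0)
D(n) = 4 + n
I(W) = √2*√W (I(W) = √(2*W) = √2*√W)
k(w) = 4 (k(w) = (4 + 0) - 1*0 = 4 + 0 = 4)
-237*k(I(-5)) = -237*4 = -948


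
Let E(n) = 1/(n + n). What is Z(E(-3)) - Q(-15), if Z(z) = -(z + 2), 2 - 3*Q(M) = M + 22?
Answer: -1/6 ≈ -0.16667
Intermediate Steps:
E(n) = 1/(2*n)
Q(M) = -20/3 - M/3 (Q(M) = 2/3 - (M + 22)/3 = 2/3 - (22 + M)/3 = 2/3 + (-22/3 - M/3) = -20/3 - M/3)
Z(z) = -2 - z (Z(z) = -(2 + z) = -2 - z)
Z(E(-3)) - Q(-15) = (-2 - 1/(2*(-3))) - (-20/3 - 1/3*(-15)) = (-2 - (-1)/(2*3)) - (-20/3 + 5) = (-2 - 1*(-1/6)) - 1*(-5/3) = (-2 + 1/6) + 5/3 = -11/6 + 5/3 = -1/6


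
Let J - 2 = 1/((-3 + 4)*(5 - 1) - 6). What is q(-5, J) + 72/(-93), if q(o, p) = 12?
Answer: 348/31 ≈ 11.226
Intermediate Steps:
J = 3/2 (J = 2 + 1/((-3 + 4)*(5 - 1) - 6) = 2 + 1/(1*4 - 6) = 2 + 1/(4 - 6) = 2 + 1/(-2) = 2 - 1/2 = 3/2 ≈ 1.5000)
q(-5, J) + 72/(-93) = 12 + 72/(-93) = 12 + 72*(-1/93) = 12 - 24/31 = 348/31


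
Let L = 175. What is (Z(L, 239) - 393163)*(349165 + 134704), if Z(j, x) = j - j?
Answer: -190239387647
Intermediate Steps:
Z(j, x) = 0
(Z(L, 239) - 393163)*(349165 + 134704) = (0 - 393163)*(349165 + 134704) = -393163*483869 = -190239387647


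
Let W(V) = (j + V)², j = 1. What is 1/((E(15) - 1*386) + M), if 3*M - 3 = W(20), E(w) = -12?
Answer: -1/250 ≈ -0.0040000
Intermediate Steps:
W(V) = (1 + V)²
M = 148 (M = 1 + (1 + 20)²/3 = 1 + (⅓)*21² = 1 + (⅓)*441 = 1 + 147 = 148)
1/((E(15) - 1*386) + M) = 1/((-12 - 1*386) + 148) = 1/((-12 - 386) + 148) = 1/(-398 + 148) = 1/(-250) = -1/250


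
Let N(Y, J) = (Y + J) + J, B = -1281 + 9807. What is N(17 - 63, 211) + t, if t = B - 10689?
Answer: -1787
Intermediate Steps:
B = 8526
N(Y, J) = Y + 2*J (N(Y, J) = (J + Y) + J = Y + 2*J)
t = -2163 (t = 8526 - 10689 = -2163)
N(17 - 63, 211) + t = ((17 - 63) + 2*211) - 2163 = (-46 + 422) - 2163 = 376 - 2163 = -1787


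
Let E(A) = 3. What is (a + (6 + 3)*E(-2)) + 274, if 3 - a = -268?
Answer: 572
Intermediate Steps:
a = 271 (a = 3 - 1*(-268) = 3 + 268 = 271)
(a + (6 + 3)*E(-2)) + 274 = (271 + (6 + 3)*3) + 274 = (271 + 9*3) + 274 = (271 + 27) + 274 = 298 + 274 = 572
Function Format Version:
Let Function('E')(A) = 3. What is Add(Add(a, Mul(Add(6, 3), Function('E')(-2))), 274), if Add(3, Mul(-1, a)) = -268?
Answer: 572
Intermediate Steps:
a = 271 (a = Add(3, Mul(-1, -268)) = Add(3, 268) = 271)
Add(Add(a, Mul(Add(6, 3), Function('E')(-2))), 274) = Add(Add(271, Mul(Add(6, 3), 3)), 274) = Add(Add(271, Mul(9, 3)), 274) = Add(Add(271, 27), 274) = Add(298, 274) = 572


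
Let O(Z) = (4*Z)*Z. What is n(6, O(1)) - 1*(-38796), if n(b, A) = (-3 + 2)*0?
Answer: 38796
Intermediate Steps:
O(Z) = 4*Z**2
n(b, A) = 0 (n(b, A) = -1*0 = 0)
n(6, O(1)) - 1*(-38796) = 0 - 1*(-38796) = 0 + 38796 = 38796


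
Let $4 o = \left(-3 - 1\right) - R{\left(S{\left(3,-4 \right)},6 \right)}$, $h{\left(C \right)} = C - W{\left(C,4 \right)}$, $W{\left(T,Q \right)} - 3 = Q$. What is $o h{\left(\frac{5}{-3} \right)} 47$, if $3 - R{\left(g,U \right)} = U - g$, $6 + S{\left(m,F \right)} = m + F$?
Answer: $-611$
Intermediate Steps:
$W{\left(T,Q \right)} = 3 + Q$
$S{\left(m,F \right)} = -6 + F + m$ ($S{\left(m,F \right)} = -6 + \left(m + F\right) = -6 + \left(F + m\right) = -6 + F + m$)
$R{\left(g,U \right)} = 3 + g - U$ ($R{\left(g,U \right)} = 3 - \left(U - g\right) = 3 + g - U$)
$h{\left(C \right)} = -7 + C$ ($h{\left(C \right)} = C - \left(3 + 4\right) = C - 7 = -7 + C$)
$o = \frac{3}{2}$ ($o = \frac{\left(-3 - 1\right) - \left(3 - 7 - 6\right)}{4} = \frac{-4 - -10}{4} = \frac{-4 + 10}{4} = \frac{1}{4} \cdot 6 = \frac{3}{2} \approx 1.5$)
$o h{\left(\frac{5}{-3} \right)} 47 = \frac{3 \left(-7 + \frac{5}{-3}\right)}{2} \cdot 47 = \frac{3 \left(-7 + 5 \left(- \frac{1}{3}\right)\right)}{2} \cdot 47 = \frac{3 \left(-7 - \frac{5}{3}\right)}{2} \cdot 47 = \frac{3}{2} \left(- \frac{26}{3}\right) 47 = \left(-13\right) 47 = -611$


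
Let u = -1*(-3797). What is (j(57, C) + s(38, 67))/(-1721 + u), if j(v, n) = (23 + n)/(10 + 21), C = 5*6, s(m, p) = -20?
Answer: -189/21452 ≈ -0.0088104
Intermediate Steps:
C = 30
u = 3797
j(v, n) = 23/31 + n/31 (j(v, n) = (23 + n)/31 = (23 + n)*(1/31) = 23/31 + n/31)
(j(57, C) + s(38, 67))/(-1721 + u) = ((23/31 + (1/31)*30) - 20)/(-1721 + 3797) = ((23/31 + 30/31) - 20)/2076 = (53/31 - 20)*(1/2076) = -567/31*1/2076 = -189/21452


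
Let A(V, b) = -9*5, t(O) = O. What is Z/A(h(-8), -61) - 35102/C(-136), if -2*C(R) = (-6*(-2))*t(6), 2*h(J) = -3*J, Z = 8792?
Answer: 70171/90 ≈ 779.68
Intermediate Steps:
h(J) = -3*J/2 (h(J) = (-3*J)/2 = -3*J/2)
C(R) = -36 (C(R) = -(-6*(-2))*6/2 = -6*6 = -1/2*72 = -36)
A(V, b) = -45
Z/A(h(-8), -61) - 35102/C(-136) = 8792/(-45) - 35102/(-36) = 8792*(-1/45) - 35102*(-1/36) = -8792/45 + 17551/18 = 70171/90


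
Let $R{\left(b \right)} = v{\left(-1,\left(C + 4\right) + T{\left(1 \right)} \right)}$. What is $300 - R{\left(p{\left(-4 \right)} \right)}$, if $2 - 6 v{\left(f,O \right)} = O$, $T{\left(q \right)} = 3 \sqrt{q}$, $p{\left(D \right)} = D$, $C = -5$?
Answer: $300$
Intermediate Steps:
$v{\left(f,O \right)} = \frac{1}{3} - \frac{O}{6}$
$R{\left(b \right)} = 0$ ($R{\left(b \right)} = \frac{1}{3} - \frac{\left(-5 + 4\right) + 3 \sqrt{1}}{6} = \frac{1}{3} - \frac{-1 + 3 \cdot 1}{6} = \frac{1}{3} - \frac{-1 + 3}{6} = \frac{1}{3} - \frac{1}{3} = 0$)
$300 - R{\left(p{\left(-4 \right)} \right)} = 300 - 0 = 300 + 0 = 300$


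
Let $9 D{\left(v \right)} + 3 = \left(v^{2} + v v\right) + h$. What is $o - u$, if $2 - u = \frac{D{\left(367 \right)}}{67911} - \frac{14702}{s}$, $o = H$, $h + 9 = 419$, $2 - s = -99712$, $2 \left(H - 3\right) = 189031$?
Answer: $\frac{1920111728074237}{20315032362} \approx 94517.0$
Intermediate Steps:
$H = \frac{189037}{2}$ ($H = 3 + \frac{1}{2} \cdot 189031 = 3 + \frac{189031}{2} = \frac{189037}{2} \approx 94519.0$)
$s = 99714$ ($s = 2 - -99712 = 2 + 99712 = 99714$)
$h = 410$ ($h = -9 + 419 = 410$)
$o = \frac{189037}{2} \approx 94519.0$
$D{\left(v \right)} = \frac{407}{9} + \frac{2 v^{2}}{9}$ ($D{\left(v \right)} = - \frac{1}{3} + \frac{\left(v^{2} + v v\right) + 410}{9} = - \frac{1}{3} + \frac{\left(v^{2} + v^{2}\right) + 410}{9} = - \frac{1}{3} + \frac{2 v^{2} + 410}{9} = - \frac{1}{3} + \frac{410 + 2 v^{2}}{9} = - \frac{1}{3} + \left(\frac{410}{9} + \frac{2 v^{2}}{9}\right) = \frac{407}{9} + \frac{2 v^{2}}{9}$)
$u = \frac{17329116730}{10157516181}$ ($u = 2 - \left(\frac{\frac{407}{9} + \frac{2 \cdot 367^{2}}{9}}{67911} - \frac{14702}{99714}\right) = 2 - \left(\left(\frac{407}{9} + \frac{2}{9} \cdot 134689\right) \frac{1}{67911} - \frac{7351}{49857}\right) = 2 - \left(\left(\frac{407}{9} + \frac{269378}{9}\right) \frac{1}{67911} - \frac{7351}{49857}\right) = 2 - \left(\frac{269785}{9} \cdot \frac{1}{67911} - \frac{7351}{49857}\right) = 2 - \left(\frac{269785}{611199} - \frac{7351}{49857}\right) = 2 - \frac{2985915632}{10157516181} = \frac{17329116730}{10157516181} \approx 1.706$)
$o - u = \frac{189037}{2} - \frac{17329116730}{10157516181} = \frac{1920111728074237}{20315032362}$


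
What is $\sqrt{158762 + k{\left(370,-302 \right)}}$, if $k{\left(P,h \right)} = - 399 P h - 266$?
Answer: $2 \sqrt{11185689} \approx 6689.0$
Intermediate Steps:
$k{\left(P,h \right)} = -266 - 399 P h$ ($k{\left(P,h \right)} = - 399 P h - 266 = -266 - 399 P h$)
$\sqrt{158762 + k{\left(370,-302 \right)}} = \sqrt{158762 - \left(266 + 147630 \left(-302\right)\right)} = \sqrt{158762 + \left(-266 + 44584260\right)} = \sqrt{158762 + 44583994} = \sqrt{44742756} = 2 \sqrt{11185689}$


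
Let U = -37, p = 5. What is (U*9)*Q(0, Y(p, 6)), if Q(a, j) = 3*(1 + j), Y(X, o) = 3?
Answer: -3996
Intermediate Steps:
Q(a, j) = 3 + 3*j
(U*9)*Q(0, Y(p, 6)) = (-37*9)*(3 + 3*3) = -333*(3 + 9) = -333*12 = -3996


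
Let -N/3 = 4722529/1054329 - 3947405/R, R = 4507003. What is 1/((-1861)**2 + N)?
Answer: 1583954655329/5485726298259883267 ≈ 2.8874e-7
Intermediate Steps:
N = -17122588804342/1583954655329 (N = -3*(4722529/1054329 - 3947405/4507003) = -3*17122588804342/4751863965987 = -17122588804342/1583954655329 ≈ -10.810)
1/((-1861)**2 + N) = 1/((-1861)**2 - 17122588804342/1583954655329) = 1/(3463321 - 17122588804342/1583954655329) = 1/(5485726298259883267/1583954655329) = 1583954655329/5485726298259883267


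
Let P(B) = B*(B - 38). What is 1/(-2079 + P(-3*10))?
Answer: -1/39 ≈ -0.025641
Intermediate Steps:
P(B) = B*(-38 + B)
1/(-2079 + P(-3*10)) = 1/(-2079 + (-3*10)*(-38 - 3*10)) = 1/(-2079 - 30*(-38 - 30)) = 1/(-2079 - 30*(-68)) = 1/(-2079 + 2040) = 1/(-39) = -1/39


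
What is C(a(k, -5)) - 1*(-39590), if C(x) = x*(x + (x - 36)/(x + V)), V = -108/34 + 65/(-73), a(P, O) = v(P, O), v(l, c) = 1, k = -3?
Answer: 150726781/3806 ≈ 39602.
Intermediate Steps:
a(P, O) = 1
V = -5047/1241 (V = -108*1/34 + 65*(-1/73) = -54/17 - 65/73 = -5047/1241 ≈ -4.0669)
C(x) = x*(x + (-36 + x)/(-5047/1241 + x)) (C(x) = x*(x + (x - 36)/(x - 5047/1241)) = x*(x + (-36 + x)/(-5047/1241 + x)))
C(a(k, -5)) - 1*(-39590) = 1*(-44676 - 3806*1 + 1241*1²)/(-5047 + 1241*1) - 1*(-39590) = 1*(-44676 - 3806 + 1241*1)/(-5047 + 1241) + 39590 = 1*(-44676 - 3806 + 1241)/(-3806) + 39590 = 1*(-1/3806)*(-47241) + 39590 = 47241/3806 + 39590 = 150726781/3806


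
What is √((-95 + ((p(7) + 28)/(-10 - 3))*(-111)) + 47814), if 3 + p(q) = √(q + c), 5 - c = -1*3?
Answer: √(8100586 + 1443*√15)/13 ≈ 219.01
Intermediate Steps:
c = 8 (c = 5 - (-1)*3 = 5 - 1*(-3) = 5 + 3 = 8)
p(q) = -3 + √(8 + q) (p(q) = -3 + √(q + 8) = -3 + √(8 + q))
√((-95 + ((p(7) + 28)/(-10 - 3))*(-111)) + 47814) = √((-95 + (((-3 + √(8 + 7)) + 28)/(-10 - 3))*(-111)) + 47814) = √((-95 + (((-3 + √15) + 28)/(-13))*(-111)) + 47814) = √((-95 + ((25 + √15)*(-1/13))*(-111)) + 47814) = √((-95 + (-25/13 - √15/13)*(-111)) + 47814) = √((-95 + (2775/13 + 111*√15/13)) + 47814) = √((1540/13 + 111*√15/13) + 47814) = √(623122/13 + 111*√15/13)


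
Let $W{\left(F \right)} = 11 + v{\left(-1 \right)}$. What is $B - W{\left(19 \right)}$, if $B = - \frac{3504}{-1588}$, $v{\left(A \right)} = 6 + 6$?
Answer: $- \frac{8255}{397} \approx -20.793$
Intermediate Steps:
$v{\left(A \right)} = 12$
$W{\left(F \right)} = 23$ ($W{\left(F \right)} = 11 + 12 = 23$)
$B = \frac{876}{397}$ ($B = \left(-3504\right) \left(- \frac{1}{1588}\right) = \frac{876}{397} \approx 2.2066$)
$B - W{\left(19 \right)} = \frac{876}{397} - 23 = - \frac{8255}{397}$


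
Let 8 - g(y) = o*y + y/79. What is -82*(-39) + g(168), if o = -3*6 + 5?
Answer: 425642/79 ≈ 5387.9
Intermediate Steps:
o = -13 (o = -18 + 5 = -13)
g(y) = 8 + 1026*y/79 (g(y) = 8 - (-13*y + y/79) = 8 - (-1026)*y/79 = 8 + 1026*y/79)
-82*(-39) + g(168) = -82*(-39) + (8 + (1026/79)*168) = 3198 + (8 + 172368/79) = 3198 + 173000/79 = 425642/79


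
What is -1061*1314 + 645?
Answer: -1393509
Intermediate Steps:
-1061*1314 + 645 = -1394154 + 645 = -1393509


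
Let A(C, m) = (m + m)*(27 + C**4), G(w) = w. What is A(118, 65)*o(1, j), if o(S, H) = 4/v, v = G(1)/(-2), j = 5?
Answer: -201632915120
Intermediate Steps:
v = -1/2 (v = 1/(-2) = 1*(-1/2) = -1/2 ≈ -0.50000)
o(S, H) = -8 (o(S, H) = 4/(-1/2) = 4*(-2) = -8)
A(C, m) = 2*m*(27 + C**4) (A(C, m) = (2*m)*(27 + C**4) = 2*m*(27 + C**4))
A(118, 65)*o(1, j) = (2*65*(27 + 118**4))*(-8) = (2*65*(27 + 193877776))*(-8) = (2*65*193877803)*(-8) = 25204114390*(-8) = -201632915120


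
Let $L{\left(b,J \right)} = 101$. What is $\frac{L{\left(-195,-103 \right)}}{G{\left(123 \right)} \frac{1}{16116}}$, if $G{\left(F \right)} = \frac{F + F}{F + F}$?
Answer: $1627716$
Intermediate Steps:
$G{\left(F \right)} = 1$ ($G{\left(F \right)} = \frac{2 F}{2 F} = 2 F \frac{1}{2 F} = 1$)
$\frac{L{\left(-195,-103 \right)}}{G{\left(123 \right)} \frac{1}{16116}} = \frac{101}{1 \cdot \frac{1}{16116}} = 101 \frac{1}{\frac{1}{16116}} = 101 \cdot 16116 = 1627716$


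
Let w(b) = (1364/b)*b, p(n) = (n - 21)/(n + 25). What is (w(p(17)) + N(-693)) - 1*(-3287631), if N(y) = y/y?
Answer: 3288996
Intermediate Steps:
p(n) = (-21 + n)/(25 + n)
w(b) = 1364
N(y) = 1
(w(p(17)) + N(-693)) - 1*(-3287631) = (1364 + 1) - 1*(-3287631) = 1365 + 3287631 = 3288996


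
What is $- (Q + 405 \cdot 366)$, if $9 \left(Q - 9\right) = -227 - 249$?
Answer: $- \frac{1333675}{9} \approx -1.4819 \cdot 10^{5}$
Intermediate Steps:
$Q = - \frac{395}{9}$ ($Q = 9 + \frac{-227 - 249}{9} = 9 + \frac{1}{9} \left(-476\right) = 9 - \frac{476}{9} = - \frac{395}{9} \approx -43.889$)
$- (Q + 405 \cdot 366) = - (- \frac{395}{9} + 405 \cdot 366) = - (- \frac{395}{9} + 148230) = \left(-1\right) \frac{1333675}{9} = - \frac{1333675}{9}$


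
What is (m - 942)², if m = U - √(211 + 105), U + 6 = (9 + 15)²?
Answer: 138700 + 1488*√79 ≈ 1.5193e+5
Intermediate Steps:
U = 570 (U = -6 + (9 + 15)² = -6 + 24² = -6 + 576 = 570)
m = 570 - 2*√79 (m = 570 - √(211 + 105) = 570 - √316 = 570 - 2*√79 ≈ 552.22)
(m - 942)² = ((570 - 2*√79) - 942)² = (-372 - 2*√79)²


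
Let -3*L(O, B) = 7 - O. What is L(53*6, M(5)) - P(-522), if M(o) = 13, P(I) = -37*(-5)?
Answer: -244/3 ≈ -81.333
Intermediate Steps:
P(I) = 185
L(O, B) = -7/3 + O/3 (L(O, B) = -(7 - O)/3 = -7/3 + O/3)
L(53*6, M(5)) - P(-522) = (-7/3 + (53*6)/3) - 1*185 = (-7/3 + (⅓)*318) - 185 = (-7/3 + 106) - 185 = 311/3 - 185 = -244/3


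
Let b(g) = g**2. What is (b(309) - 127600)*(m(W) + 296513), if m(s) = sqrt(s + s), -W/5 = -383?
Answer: -9523701047 - 32119*sqrt(3830) ≈ -9.5257e+9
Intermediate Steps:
W = 1915 (W = -5*(-383) = 1915)
m(s) = sqrt(2)*sqrt(s) (m(s) = sqrt(2*s) = sqrt(2)*sqrt(s))
(b(309) - 127600)*(m(W) + 296513) = (309**2 - 127600)*(sqrt(2)*sqrt(1915) + 296513) = (95481 - 127600)*(sqrt(3830) + 296513) = -32119*(296513 + sqrt(3830)) = -9523701047 - 32119*sqrt(3830)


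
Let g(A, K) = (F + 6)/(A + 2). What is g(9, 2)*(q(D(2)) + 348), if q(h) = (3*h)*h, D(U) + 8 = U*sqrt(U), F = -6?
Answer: 0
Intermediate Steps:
g(A, K) = 0 (g(A, K) = (-6 + 6)/(A + 2) = 0/(2 + A) = 0)
D(U) = -8 + U**(3/2) (D(U) = -8 + U*sqrt(U) = -8 + U**(3/2))
q(h) = 3*h**2
g(9, 2)*(q(D(2)) + 348) = 0*(3*(-8 + 2**(3/2))**2 + 348) = 0*(3*(-8 + 2*sqrt(2))**2 + 348) = 0*(348 + 3*(-8 + 2*sqrt(2))**2) = 0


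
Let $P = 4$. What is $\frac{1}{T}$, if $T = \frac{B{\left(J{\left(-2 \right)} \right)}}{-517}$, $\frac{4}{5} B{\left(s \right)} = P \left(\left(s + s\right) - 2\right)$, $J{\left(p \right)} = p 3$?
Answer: $\frac{517}{70} \approx 7.3857$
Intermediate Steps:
$J{\left(p \right)} = 3 p$
$B{\left(s \right)} = -10 + 10 s$ ($B{\left(s \right)} = \frac{5 \cdot 4 \left(\left(s + s\right) - 2\right)}{4} = \frac{5 \cdot 4 \left(2 s - 2\right)}{4} = \frac{5 \cdot 4 \left(-2 + 2 s\right)}{4} = \frac{5 \left(-8 + 8 s\right)}{4} = -10 + 10 s$)
$T = \frac{70}{517}$ ($T = \frac{-10 + 10 \cdot 3 \left(-2\right)}{-517} = \left(-10 + 10 \left(-6\right)\right) \left(- \frac{1}{517}\right) = \left(-10 - 60\right) \left(- \frac{1}{517}\right) = \left(-70\right) \left(- \frac{1}{517}\right) = \frac{70}{517} \approx 0.1354$)
$\frac{1}{T} = \frac{1}{\frac{70}{517}} = \frac{517}{70}$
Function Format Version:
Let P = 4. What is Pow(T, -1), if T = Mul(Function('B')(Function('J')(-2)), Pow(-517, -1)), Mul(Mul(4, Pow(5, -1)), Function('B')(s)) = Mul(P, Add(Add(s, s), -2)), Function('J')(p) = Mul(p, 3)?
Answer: Rational(517, 70) ≈ 7.3857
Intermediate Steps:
Function('J')(p) = Mul(3, p)
Function('B')(s) = Add(-10, Mul(10, s)) (Function('B')(s) = Mul(Rational(5, 4), Mul(4, Add(Add(s, s), -2))) = Mul(Rational(5, 4), Mul(4, Add(Mul(2, s), -2))) = Mul(Rational(5, 4), Mul(4, Add(-2, Mul(2, s)))) = Mul(Rational(5, 4), Add(-8, Mul(8, s))) = Add(-10, Mul(10, s)))
T = Rational(70, 517) (T = Mul(Add(-10, Mul(10, Mul(3, -2))), Pow(-517, -1)) = Mul(Add(-10, Mul(10, -6)), Rational(-1, 517)) = Mul(Add(-10, -60), Rational(-1, 517)) = Mul(-70, Rational(-1, 517)) = Rational(70, 517) ≈ 0.13540)
Pow(T, -1) = Pow(Rational(70, 517), -1) = Rational(517, 70)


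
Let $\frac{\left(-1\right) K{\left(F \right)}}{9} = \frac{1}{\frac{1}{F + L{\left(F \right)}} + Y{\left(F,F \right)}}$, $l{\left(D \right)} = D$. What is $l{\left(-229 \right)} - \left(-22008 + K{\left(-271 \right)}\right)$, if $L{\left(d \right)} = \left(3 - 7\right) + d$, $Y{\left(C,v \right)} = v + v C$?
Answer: $\frac{870088891915}{39950819} \approx 21779.0$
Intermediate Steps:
$Y{\left(C,v \right)} = v + C v$
$L{\left(d \right)} = -4 + d$
$K{\left(F \right)} = - \frac{9}{\frac{1}{-4 + 2 F} + F \left(1 + F\right)}$ ($K{\left(F \right)} = - \frac{9}{\frac{1}{F + \left(-4 + F\right)} + F \left(1 + F\right)} = - \frac{9}{\frac{1}{-4 + 2 F} + F \left(1 + F\right)}$)
$l{\left(-229 \right)} - \left(-22008 + K{\left(-271 \right)}\right) = -229 - \left(-22008 + \frac{18 \left(2 - -271\right)}{1 - -1084 - 2 \left(-271\right)^{2} + 2 \left(-271\right)^{3}}\right) = -229 - \left(-22008 + \frac{18 \left(2 + 271\right)}{1 + 1084 - 146882 + 2 \left(-19902511\right)}\right) = -229 - \left(-22008 + 18 \frac{1}{1 + 1084 - 146882 - 39805022} \cdot 273\right) = -229 - \left(-22008 + 18 \frac{1}{-39950819} \cdot 273\right) = -229 - \left(-22008 + 18 \left(- \frac{1}{39950819}\right) 273\right) = -229 - \left(-22008 - \frac{4914}{39950819}\right) = -229 - - \frac{879237629466}{39950819} = -229 + \frac{879237629466}{39950819} = \frac{870088891915}{39950819}$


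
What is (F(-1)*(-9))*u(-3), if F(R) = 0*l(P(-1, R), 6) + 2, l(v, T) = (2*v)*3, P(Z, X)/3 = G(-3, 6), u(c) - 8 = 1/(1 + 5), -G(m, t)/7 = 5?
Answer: -147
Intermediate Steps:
G(m, t) = -35 (G(m, t) = -7*5 = -35)
u(c) = 49/6 (u(c) = 8 + 1/(1 + 5) = 8 + 1/6 = 8 + ⅙ = 49/6)
P(Z, X) = -105 (P(Z, X) = 3*(-35) = -105)
l(v, T) = 6*v
F(R) = 2 (F(R) = 0*(6*(-105)) + 2 = 0*(-630) + 2 = 0 + 2 = 2)
(F(-1)*(-9))*u(-3) = (2*(-9))*(49/6) = -18*49/6 = -147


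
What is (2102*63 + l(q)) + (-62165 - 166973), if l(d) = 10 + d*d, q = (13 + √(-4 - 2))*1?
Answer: -96539 + 26*I*√6 ≈ -96539.0 + 63.687*I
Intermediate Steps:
q = 13 + I*√6 (q = (13 + √(-6))*1 = (13 + I*√6)*1 = 13 + I*√6 ≈ 13.0 + 2.4495*I)
l(d) = 10 + d²
(2102*63 + l(q)) + (-62165 - 166973) = (2102*63 + (10 + (13 + I*√6)²)) + (-62165 - 166973) = (132426 + (10 + (13 + I*√6)²)) - 229138 = (132436 + (13 + I*√6)²) - 229138 = -96702 + (13 + I*√6)²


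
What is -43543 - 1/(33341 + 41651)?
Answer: -3265376657/74992 ≈ -43543.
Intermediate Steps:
-43543 - 1/(33341 + 41651) = -43543 - 1/74992 = -3265376657/74992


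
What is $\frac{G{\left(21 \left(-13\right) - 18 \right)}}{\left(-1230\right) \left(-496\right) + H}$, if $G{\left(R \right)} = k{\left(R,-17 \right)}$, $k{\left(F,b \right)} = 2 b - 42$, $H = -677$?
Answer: $- \frac{76}{609403} \approx -0.00012471$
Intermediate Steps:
$k{\left(F,b \right)} = -42 + 2 b$
$G{\left(R \right)} = -76$ ($G{\left(R \right)} = -42 + 2 \left(-17\right) = -42 - 34 = -76$)
$\frac{G{\left(21 \left(-13\right) - 18 \right)}}{\left(-1230\right) \left(-496\right) + H} = - \frac{76}{\left(-1230\right) \left(-496\right) - 677} = - \frac{76}{610080 - 677} = - \frac{76}{609403}$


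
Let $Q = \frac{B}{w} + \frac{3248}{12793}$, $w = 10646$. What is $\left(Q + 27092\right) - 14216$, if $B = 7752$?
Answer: $\frac{876885636536}{68097139} \approx 12877.0$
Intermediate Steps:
$Q = \frac{66874772}{68097139}$ ($Q = \frac{7752}{10646} + \frac{3248}{12793} = 7752 \cdot \frac{1}{10646} + 3248 \cdot \frac{1}{12793} = \frac{3876}{5323} + \frac{3248}{12793} = \frac{66874772}{68097139} \approx 0.98205$)
$\left(Q + 27092\right) - 14216 = \left(\frac{66874772}{68097139} + 27092\right) - 14216 = \frac{1844954564560}{68097139} - 14216 = \frac{876885636536}{68097139}$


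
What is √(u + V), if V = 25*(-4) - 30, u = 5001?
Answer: √4871 ≈ 69.793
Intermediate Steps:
V = -130 (V = -100 - 30 = -130)
√(u + V) = √(5001 - 130) = √4871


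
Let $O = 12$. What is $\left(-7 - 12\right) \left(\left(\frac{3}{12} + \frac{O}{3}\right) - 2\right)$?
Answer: $- \frac{171}{4} \approx -42.75$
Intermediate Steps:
$\left(-7 - 12\right) \left(\left(\frac{3}{12} + \frac{O}{3}\right) - 2\right) = \left(-7 - 12\right) \left(\left(\frac{3}{12} + \frac{12}{3}\right) - 2\right) = \left(-7 - 12\right) \left(\left(3 \cdot \frac{1}{12} + 12 \cdot \frac{1}{3}\right) - 2\right) = - 19 \left(\left(\frac{1}{4} + 4\right) - 2\right) = - 19 \left(\frac{17}{4} - 2\right) = \left(-19\right) \frac{9}{4} = - \frac{171}{4}$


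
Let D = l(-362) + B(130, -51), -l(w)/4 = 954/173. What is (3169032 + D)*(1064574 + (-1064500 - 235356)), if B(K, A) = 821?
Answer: -129024120327346/173 ≈ -7.4580e+11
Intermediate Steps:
l(w) = -3816/173
D = 138217/173 (D = -3816/173 + 821 = 138217/173 ≈ 798.94)
(3169032 + D)*(1064574 + (-1064500 - 235356)) = (3169032 + 138217/173)*(1064574 + (-1064500 - 235356)) = 548380753*(1064574 - 1299856)/173 = (548380753/173)*(-235282) = -129024120327346/173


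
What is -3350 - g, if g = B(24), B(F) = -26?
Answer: -3324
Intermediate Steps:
g = -26
-3350 - g = -3350 - 1*(-26) = -3350 + 26 = -3324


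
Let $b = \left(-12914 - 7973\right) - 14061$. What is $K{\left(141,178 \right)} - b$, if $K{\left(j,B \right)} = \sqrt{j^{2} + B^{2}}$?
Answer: $34948 + \sqrt{51565} \approx 35175.0$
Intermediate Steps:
$b = -34948$ ($b = -20887 - 14061 = -34948$)
$K{\left(j,B \right)} = \sqrt{B^{2} + j^{2}}$
$K{\left(141,178 \right)} - b = \sqrt{178^{2} + 141^{2}} - -34948 = \sqrt{31684 + 19881} + 34948 = \sqrt{51565} + 34948 = 34948 + \sqrt{51565}$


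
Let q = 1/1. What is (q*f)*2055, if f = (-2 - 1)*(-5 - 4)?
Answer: 55485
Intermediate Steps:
f = 27 (f = -3*(-9) = 27)
q = 1
(q*f)*2055 = (1*27)*2055 = 27*2055 = 55485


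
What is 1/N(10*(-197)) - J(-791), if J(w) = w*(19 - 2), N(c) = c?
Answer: 26490589/1970 ≈ 13447.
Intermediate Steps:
J(w) = 17*w (J(w) = w*17 = 17*w)
1/N(10*(-197)) - J(-791) = 1/(10*(-197)) - 17*(-791) = 1/(-1970) - 1*(-13447) = -1/1970 + 13447 = 26490589/1970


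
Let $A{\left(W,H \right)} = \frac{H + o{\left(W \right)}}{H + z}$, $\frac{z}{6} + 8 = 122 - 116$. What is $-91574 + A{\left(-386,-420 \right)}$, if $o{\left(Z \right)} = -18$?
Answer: $- \frac{6593255}{72} \approx -91573.0$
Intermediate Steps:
$z = -12$ ($z = -48 + 6 \left(122 - 116\right) = -48 + 6 \cdot 6 = -48 + 36 = -12$)
$A{\left(W,H \right)} = \frac{-18 + H}{-12 + H}$ ($A{\left(W,H \right)} = \frac{H - 18}{H - 12} = \frac{-18 + H}{-12 + H}$)
$-91574 + A{\left(-386,-420 \right)} = -91574 + \frac{-18 - 420}{-12 - 420} = -91574 + \frac{1}{-432} \left(-438\right) = -91574 - - \frac{73}{72} = -91574 + \frac{73}{72} = - \frac{6593255}{72}$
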